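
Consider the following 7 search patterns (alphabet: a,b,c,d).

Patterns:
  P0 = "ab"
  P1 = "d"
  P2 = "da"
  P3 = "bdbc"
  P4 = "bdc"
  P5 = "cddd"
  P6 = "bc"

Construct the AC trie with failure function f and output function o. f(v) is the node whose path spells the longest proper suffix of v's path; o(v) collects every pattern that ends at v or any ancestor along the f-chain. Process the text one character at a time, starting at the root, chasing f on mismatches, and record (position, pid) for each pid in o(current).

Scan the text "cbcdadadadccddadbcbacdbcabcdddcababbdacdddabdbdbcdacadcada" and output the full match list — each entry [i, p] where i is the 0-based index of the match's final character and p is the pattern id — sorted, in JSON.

Build automaton:
Trie (insert patterns):
  n0 'ε': a→1 b→5 c→10 d→3
  n1 'a': b→2
  n2 'ab': ·  [P0 ends]
  n3 'd': a→4  [P1 ends]
  n4 'da': ·  [P2 ends]
  n5 'b': c→14 d→6
  n6 'bd': b→7 c→9
  n7 'bdb': c→8
  n8 'bdbc': ·  [P3 ends]
  n9 'bdc': ·  [P4 ends]
  n10 'c': d→11
  n11 'cd': d→12
  n12 'cdd': d→13
  n13 'cddd': ·  [P5 ends]
  n14 'bc': ·  [P6 ends]

Failure links (BFS by depth):
  n1('a'): parent n0 fail=0; on 'a' 0 → fail=0;  out ∅∪∅=∅
  n3('d'): parent n0 fail=0; on 'd' 0 → fail=0;  out {1}∪∅={1}
  n5('b'): parent n0 fail=0; on 'b' 0 → fail=0;  out ∅∪∅=∅
  n10('c'): parent n0 fail=0; on 'c' 0 → fail=0;  out ∅∪∅=∅
  n2('ab'): parent n1 fail=0; on 'b' 0 → fail=5;  out {0}∪∅={0}
  n4('da'): parent n3 fail=0; on 'a' 0 → fail=1;  out {2}∪∅={2}
  n6('bd'): parent n5 fail=0; on 'd' 0 → fail=3;  out ∅∪{1}={1}
  n11('cd'): parent n10 fail=0; on 'd' 0 → fail=3;  out ∅∪{1}={1}
  n14('bc'): parent n5 fail=0; on 'c' 0 → fail=10;  out {6}∪∅={6}
  n7('bdb'): parent n6 fail=3; on 'b' 3→0 → fail=5;  out ∅∪∅=∅
  n9('bdc'): parent n6 fail=3; on 'c' 3→0 → fail=10;  out {4}∪∅={4}
  n12('cdd'): parent n11 fail=3; on 'd' 3→0 → fail=3;  out ∅∪{1}={1}
  n8('bdbc'): parent n7 fail=5; on 'c' 5 → fail=14;  out {3}∪{6}={3,6}
  n13('cddd'): parent n12 fail=3; on 'd' 3→0 → fail=3;  out {5}∪{1}={1,5}

Text stream:
pos 0 'c': at 10
pos 1 'b': at 5 (fail-walked)
pos 2 'c': at 14  emit P6@[1:2]
pos 3 'd': at 11 (fail-walked)  emit P1@[3:3]
pos 4 'a': at 4 (fail-walked)  emit P2@[3:4]
pos 5 'd': at 3 (fail-walked)  emit P1@[5:5]
pos 6 'a': at 4  emit P2@[5:6]
pos 7 'd': at 3 (fail-walked)  emit P1@[7:7]
pos 8 'a': at 4  emit P2@[7:8]
pos 9 'd': at 3 (fail-walked)  emit P1@[9:9]
pos 10 'c': at 10 (fail-walked)
pos 11 'c': at 10 (fail-walked)
pos 12 'd': at 11  emit P1@[12:12]
pos 13 'd': at 12  emit P1@[13:13]
pos 14 'a': at 4 (fail-walked)  emit P2@[13:14]
pos 15 'd': at 3 (fail-walked)  emit P1@[15:15]
pos 16 'b': at 5 (fail-walked)
pos 17 'c': at 14  emit P6@[16:17]
pos 18 'b': at 5 (fail-walked)
pos 19 'a': at 1 (fail-walked)
pos 20 'c': at 10 (fail-walked)
pos 21 'd': at 11  emit P1@[21:21]
pos 22 'b': at 5 (fail-walked)
pos 23 'c': at 14  emit P6@[22:23]
pos 24 'a': at 1 (fail-walked)
pos 25 'b': at 2  emit P0@[24:25]
pos 26 'c': at 14 (fail-walked)  emit P6@[25:26]
pos 27 'd': at 11 (fail-walked)  emit P1@[27:27]
pos 28 'd': at 12  emit P1@[28:28]
pos 29 'd': at 13  emit P1@[29:29],P5@[26:29]
pos 30 'c': at 10 (fail-walked)
pos 31 'a': at 1 (fail-walked)
pos 32 'b': at 2  emit P0@[31:32]
pos 33 'a': at 1 (fail-walked)
pos 34 'b': at 2  emit P0@[33:34]
pos 35 'b': at 5 (fail-walked)
pos 36 'd': at 6  emit P1@[36:36]
pos 37 'a': at 4 (fail-walked)  emit P2@[36:37]
pos 38 'c': at 10 (fail-walked)
pos 39 'd': at 11  emit P1@[39:39]
pos 40 'd': at 12  emit P1@[40:40]
pos 41 'd': at 13  emit P1@[41:41],P5@[38:41]
pos 42 'a': at 4 (fail-walked)  emit P2@[41:42]
pos 43 'b': at 2 (fail-walked)  emit P0@[42:43]
pos 44 'd': at 6 (fail-walked)  emit P1@[44:44]
pos 45 'b': at 7
pos 46 'd': at 6 (fail-walked)  emit P1@[46:46]
pos 47 'b': at 7
pos 48 'c': at 8  emit P3@[45:48],P6@[47:48]
pos 49 'd': at 11 (fail-walked)  emit P1@[49:49]
pos 50 'a': at 4 (fail-walked)  emit P2@[49:50]
pos 51 'c': at 10 (fail-walked)
pos 52 'a': at 1 (fail-walked)
pos 53 'd': at 3 (fail-walked)  emit P1@[53:53]
pos 54 'c': at 10 (fail-walked)
pos 55 'a': at 1 (fail-walked)
pos 56 'd': at 3 (fail-walked)  emit P1@[56:56]
pos 57 'a': at 4  emit P2@[56:57]

Result: [[2,6],[3,1],[4,2],[5,1],[6,2],[7,1],[8,2],[9,1],[12,1],[13,1],[14,2],[15,1],[17,6],[21,1],[23,6],[25,0],[26,6],[27,1],[28,1],[29,1],[29,5],[32,0],[34,0],[36,1],[37,2],[39,1],[40,1],[41,1],[41,5],[42,2],[43,0],[44,1],[46,1],[48,3],[48,6],[49,1],[50,2],[53,1],[56,1],[57,2]]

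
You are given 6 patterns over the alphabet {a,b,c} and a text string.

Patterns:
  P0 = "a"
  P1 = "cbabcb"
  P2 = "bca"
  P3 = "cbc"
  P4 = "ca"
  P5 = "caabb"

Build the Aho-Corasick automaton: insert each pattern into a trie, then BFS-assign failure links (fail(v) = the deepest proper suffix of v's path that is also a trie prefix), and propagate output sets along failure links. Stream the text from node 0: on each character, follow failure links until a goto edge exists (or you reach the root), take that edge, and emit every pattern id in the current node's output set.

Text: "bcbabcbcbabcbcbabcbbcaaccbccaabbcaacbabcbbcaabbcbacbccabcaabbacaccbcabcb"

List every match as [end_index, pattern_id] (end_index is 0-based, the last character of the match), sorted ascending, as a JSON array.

Construct AC machine:
Trie (insert patterns):
  n0 'ε': a→1 b→8 c→2
  n1 'a': ·  [P0 ends]
  n2 'c': a→12 b→3
  n3 'cb': a→4 c→11
  n4 'cba': b→5
  n5 'cbab': c→6
  n6 'cbabc': b→7
  n7 'cbabcb': ·  [P1 ends]
  n8 'b': c→9
  n9 'bc': a→10
  n10 'bca': ·  [P2 ends]
  n11 'cbc': ·  [P3 ends]
  n12 'ca': a→13  [P4 ends]
  n13 'caa': b→14
  n14 'caab': b→15
  n15 'caabb': ·  [P5 ends]

Failure links (BFS by depth):
  fail(1) 'a': from fail(0)=0 chase 'a': 0 ⇒ 0;  out={0}∪out(0)={0}
  fail(2) 'c': from fail(0)=0 chase 'c': 0 ⇒ 0;  out=∅∪out(0)=∅
  fail(8) 'b': from fail(0)=0 chase 'b': 0 ⇒ 0;  out=∅∪out(0)=∅
  fail(3) 'cb': from fail(2)=0 chase 'b': 0 ⇒ 8;  out=∅∪out(8)=∅
  fail(9) 'bc': from fail(8)=0 chase 'c': 0 ⇒ 2;  out=∅∪out(2)=∅
  fail(12) 'ca': from fail(2)=0 chase 'a': 0 ⇒ 1;  out={4}∪out(1)={0,4}
  fail(4) 'cba': from fail(3)=8 chase 'a': 8→0 ⇒ 1;  out=∅∪out(1)={0}
  fail(10) 'bca': from fail(9)=2 chase 'a': 2 ⇒ 12;  out={2}∪out(12)={0,2,4}
  fail(11) 'cbc': from fail(3)=8 chase 'c': 8 ⇒ 9;  out={3}∪out(9)={3}
  fail(13) 'caa': from fail(12)=1 chase 'a': 1→0 ⇒ 1;  out=∅∪out(1)={0}
  fail(5) 'cbab': from fail(4)=1 chase 'b': 1→0 ⇒ 8;  out=∅∪out(8)=∅
  fail(14) 'caab': from fail(13)=1 chase 'b': 1→0 ⇒ 8;  out=∅∪out(8)=∅
  fail(6) 'cbabc': from fail(5)=8 chase 'c': 8 ⇒ 9;  out=∅∪out(9)=∅
  fail(15) 'caabb': from fail(14)=8 chase 'b': 8→0 ⇒ 8;  out={5}∪out(8)={5}
  fail(7) 'cbabcb': from fail(6)=9 chase 'b': 9→2 ⇒ 3;  out={1}∪out(3)={1}

Scan:
i=0 'b': node 0→8
i=1 'c': node 8→9
i=2 'b': node 9→3 ·f
i=3 'a': node 3→4  emit P0@[3:3]
i=4 'b': node 4→5
i=5 'c': node 5→6
i=6 'b': node 6→7  emit P1@[1:6]
i=7 'c': node 7→11 ·f  emit P3@[5:7]
i=8 'b': node 11→3 ·f
i=9 'a': node 3→4  emit P0@[9:9]
i=10 'b': node 4→5
i=11 'c': node 5→6
i=12 'b': node 6→7  emit P1@[7:12]
i=13 'c': node 7→11 ·f  emit P3@[11:13]
i=14 'b': node 11→3 ·f
i=15 'a': node 3→4  emit P0@[15:15]
i=16 'b': node 4→5
i=17 'c': node 5→6
i=18 'b': node 6→7  emit P1@[13:18]
i=19 'b': node 7→8 ·f
i=20 'c': node 8→9
i=21 'a': node 9→10  emit P0@[21:21],P2@[19:21],P4@[20:21]
i=22 'a': node 10→13 ·f  emit P0@[22:22]
i=23 'c': node 13→2 ·f
i=24 'c': node 2→2 ·f
i=25 'b': node 2→3
i=26 'c': node 3→11  emit P3@[24:26]
i=27 'c': node 11→2 ·f
i=28 'a': node 2→12  emit P0@[28:28],P4@[27:28]
i=29 'a': node 12→13  emit P0@[29:29]
i=30 'b': node 13→14
i=31 'b': node 14→15  emit P5@[27:31]
i=32 'c': node 15→9 ·f
i=33 'a': node 9→10  emit P0@[33:33],P2@[31:33],P4@[32:33]
i=34 'a': node 10→13 ·f  emit P0@[34:34]
i=35 'c': node 13→2 ·f
i=36 'b': node 2→3
i=37 'a': node 3→4  emit P0@[37:37]
i=38 'b': node 4→5
i=39 'c': node 5→6
i=40 'b': node 6→7  emit P1@[35:40]
i=41 'b': node 7→8 ·f
i=42 'c': node 8→9
i=43 'a': node 9→10  emit P0@[43:43],P2@[41:43],P4@[42:43]
i=44 'a': node 10→13 ·f  emit P0@[44:44]
i=45 'b': node 13→14
i=46 'b': node 14→15  emit P5@[42:46]
i=47 'c': node 15→9 ·f
i=48 'b': node 9→3 ·f
i=49 'a': node 3→4  emit P0@[49:49]
i=50 'c': node 4→2 ·f
i=51 'b': node 2→3
i=52 'c': node 3→11  emit P3@[50:52]
i=53 'c': node 11→2 ·f
i=54 'a': node 2→12  emit P0@[54:54],P4@[53:54]
i=55 'b': node 12→8 ·f
i=56 'c': node 8→9
i=57 'a': node 9→10  emit P0@[57:57],P2@[55:57],P4@[56:57]
i=58 'a': node 10→13 ·f  emit P0@[58:58]
i=59 'b': node 13→14
i=60 'b': node 14→15  emit P5@[56:60]
i=61 'a': node 15→1 ·f  emit P0@[61:61]
i=62 'c': node 1→2 ·f
i=63 'a': node 2→12  emit P0@[63:63],P4@[62:63]
i=64 'c': node 12→2 ·f
i=65 'c': node 2→2 ·f
i=66 'b': node 2→3
i=67 'c': node 3→11  emit P3@[65:67]
i=68 'a': node 11→10 ·f  emit P0@[68:68],P2@[66:68],P4@[67:68]
i=69 'b': node 10→8 ·f
i=70 'c': node 8→9
i=71 'b': node 9→3 ·f

Result: [[3,0],[6,1],[7,3],[9,0],[12,1],[13,3],[15,0],[18,1],[21,0],[21,2],[21,4],[22,0],[26,3],[28,0],[28,4],[29,0],[31,5],[33,0],[33,2],[33,4],[34,0],[37,0],[40,1],[43,0],[43,2],[43,4],[44,0],[46,5],[49,0],[52,3],[54,0],[54,4],[57,0],[57,2],[57,4],[58,0],[60,5],[61,0],[63,0],[63,4],[67,3],[68,0],[68,2],[68,4]]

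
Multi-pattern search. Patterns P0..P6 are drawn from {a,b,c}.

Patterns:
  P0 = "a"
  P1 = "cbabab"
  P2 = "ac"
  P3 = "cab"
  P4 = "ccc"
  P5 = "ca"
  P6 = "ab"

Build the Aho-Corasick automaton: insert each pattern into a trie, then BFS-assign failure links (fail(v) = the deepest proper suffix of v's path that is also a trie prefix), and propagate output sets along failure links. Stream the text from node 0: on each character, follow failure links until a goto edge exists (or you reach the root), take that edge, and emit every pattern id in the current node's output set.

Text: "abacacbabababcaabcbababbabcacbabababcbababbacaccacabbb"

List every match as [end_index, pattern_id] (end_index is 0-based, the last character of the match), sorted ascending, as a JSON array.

Build:
Trie (insert patterns):
  n0 'ε': a→1 c→2
  n1 'a': b→13 c→8  [P0 ends]
  n2 'c': a→9 b→3 c→11
  n3 'cb': a→4
  n4 'cba': b→5
  n5 'cbab': a→6
  n6 'cbaba': b→7
  n7 'cbabab': ·  [P1 ends]
  n8 'ac': ·  [P2 ends]
  n9 'ca': b→10  [P5 ends]
  n10 'cab': ·  [P3 ends]
  n11 'cc': c→12
  n12 'ccc': ·  [P4 ends]
  n13 'ab': ·  [P6 ends]

Failure links (BFS by depth):
  fail(1) 'a': from fail(0)=0 chase 'a': 0 ⇒ 0;  out={0}∪out(0)={0}
  fail(2) 'c': from fail(0)=0 chase 'c': 0 ⇒ 0;  out=∅∪out(0)=∅
  fail(3) 'cb': from fail(2)=0 chase 'b': 0 ⇒ 0;  out=∅∪out(0)=∅
  fail(8) 'ac': from fail(1)=0 chase 'c': 0 ⇒ 2;  out={2}∪out(2)={2}
  fail(9) 'ca': from fail(2)=0 chase 'a': 0 ⇒ 1;  out={5}∪out(1)={0,5}
  fail(11) 'cc': from fail(2)=0 chase 'c': 0 ⇒ 2;  out=∅∪out(2)=∅
  fail(13) 'ab': from fail(1)=0 chase 'b': 0 ⇒ 0;  out={6}∪out(0)={6}
  fail(4) 'cba': from fail(3)=0 chase 'a': 0 ⇒ 1;  out=∅∪out(1)={0}
  fail(10) 'cab': from fail(9)=1 chase 'b': 1 ⇒ 13;  out={3}∪out(13)={3,6}
  fail(12) 'ccc': from fail(11)=2 chase 'c': 2 ⇒ 11;  out={4}∪out(11)={4}
  fail(5) 'cbab': from fail(4)=1 chase 'b': 1 ⇒ 13;  out=∅∪out(13)={6}
  fail(6) 'cbaba': from fail(5)=13 chase 'a': 13→0 ⇒ 1;  out=∅∪out(1)={0}
  fail(7) 'cbabab': from fail(6)=1 chase 'b': 1 ⇒ 13;  out={1}∪out(13)={1,6}

Text stream:
[0] read 'a'  n0⇒n1  ** P0@[0:0]
[1] read 'b'  n1⇒n13  ** P6@[0:1]
[2] read 'a'  n13⇒n1 (fail-walked)  ** P0@[2:2]
[3] read 'c'  n1⇒n8  ** P2@[2:3]
[4] read 'a'  n8⇒n9 (fail-walked)  ** P0@[4:4],P5@[3:4]
[5] read 'c'  n9⇒n8 (fail-walked)  ** P2@[4:5]
[6] read 'b'  n8⇒n3 (fail-walked)
[7] read 'a'  n3⇒n4  ** P0@[7:7]
[8] read 'b'  n4⇒n5  ** P6@[7:8]
[9] read 'a'  n5⇒n6  ** P0@[9:9]
[10] read 'b'  n6⇒n7  ** P1@[5:10],P6@[9:10]
[11] read 'a'  n7⇒n1 (fail-walked)  ** P0@[11:11]
[12] read 'b'  n1⇒n13  ** P6@[11:12]
[13] read 'c'  n13⇒n2 (fail-walked)
[14] read 'a'  n2⇒n9  ** P0@[14:14],P5@[13:14]
[15] read 'a'  n9⇒n1 (fail-walked)  ** P0@[15:15]
[16] read 'b'  n1⇒n13  ** P6@[15:16]
[17] read 'c'  n13⇒n2 (fail-walked)
[18] read 'b'  n2⇒n3
[19] read 'a'  n3⇒n4  ** P0@[19:19]
[20] read 'b'  n4⇒n5  ** P6@[19:20]
[21] read 'a'  n5⇒n6  ** P0@[21:21]
[22] read 'b'  n6⇒n7  ** P1@[17:22],P6@[21:22]
[23] read 'b'  n7⇒n0 (fail-walked)
[24] read 'a'  n0⇒n1  ** P0@[24:24]
[25] read 'b'  n1⇒n13  ** P6@[24:25]
[26] read 'c'  n13⇒n2 (fail-walked)
[27] read 'a'  n2⇒n9  ** P0@[27:27],P5@[26:27]
[28] read 'c'  n9⇒n8 (fail-walked)  ** P2@[27:28]
[29] read 'b'  n8⇒n3 (fail-walked)
[30] read 'a'  n3⇒n4  ** P0@[30:30]
[31] read 'b'  n4⇒n5  ** P6@[30:31]
[32] read 'a'  n5⇒n6  ** P0@[32:32]
[33] read 'b'  n6⇒n7  ** P1@[28:33],P6@[32:33]
[34] read 'a'  n7⇒n1 (fail-walked)  ** P0@[34:34]
[35] read 'b'  n1⇒n13  ** P6@[34:35]
[36] read 'c'  n13⇒n2 (fail-walked)
[37] read 'b'  n2⇒n3
[38] read 'a'  n3⇒n4  ** P0@[38:38]
[39] read 'b'  n4⇒n5  ** P6@[38:39]
[40] read 'a'  n5⇒n6  ** P0@[40:40]
[41] read 'b'  n6⇒n7  ** P1@[36:41],P6@[40:41]
[42] read 'b'  n7⇒n0 (fail-walked)
[43] read 'a'  n0⇒n1  ** P0@[43:43]
[44] read 'c'  n1⇒n8  ** P2@[43:44]
[45] read 'a'  n8⇒n9 (fail-walked)  ** P0@[45:45],P5@[44:45]
[46] read 'c'  n9⇒n8 (fail-walked)  ** P2@[45:46]
[47] read 'c'  n8⇒n11 (fail-walked)
[48] read 'a'  n11⇒n9 (fail-walked)  ** P0@[48:48],P5@[47:48]
[49] read 'c'  n9⇒n8 (fail-walked)  ** P2@[48:49]
[50] read 'a'  n8⇒n9 (fail-walked)  ** P0@[50:50],P5@[49:50]
[51] read 'b'  n9⇒n10  ** P3@[49:51],P6@[50:51]
[52] read 'b'  n10⇒n0 (fail-walked)
[53] read 'b'  n0⇒n0

All matches (sorted): [[0,0],[1,6],[2,0],[3,2],[4,0],[4,5],[5,2],[7,0],[8,6],[9,0],[10,1],[10,6],[11,0],[12,6],[14,0],[14,5],[15,0],[16,6],[19,0],[20,6],[21,0],[22,1],[22,6],[24,0],[25,6],[27,0],[27,5],[28,2],[30,0],[31,6],[32,0],[33,1],[33,6],[34,0],[35,6],[38,0],[39,6],[40,0],[41,1],[41,6],[43,0],[44,2],[45,0],[45,5],[46,2],[48,0],[48,5],[49,2],[50,0],[50,5],[51,3],[51,6]]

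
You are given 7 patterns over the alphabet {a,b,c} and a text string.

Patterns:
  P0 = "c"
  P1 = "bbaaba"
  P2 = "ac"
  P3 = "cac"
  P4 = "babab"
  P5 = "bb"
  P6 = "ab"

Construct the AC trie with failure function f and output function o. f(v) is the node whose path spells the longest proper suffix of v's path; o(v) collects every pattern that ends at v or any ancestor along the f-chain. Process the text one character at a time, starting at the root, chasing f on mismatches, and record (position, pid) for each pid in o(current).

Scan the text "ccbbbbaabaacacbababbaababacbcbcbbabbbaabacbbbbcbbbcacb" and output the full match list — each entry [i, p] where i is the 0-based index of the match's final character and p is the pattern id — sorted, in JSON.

Construct AC machine:
Trie (insert patterns):
  n0 'ε': a→8 b→2 c→1
  n1 'c': a→10  [P0 ends]
  n2 'b': a→12 b→3
  n3 'bb': a→4  [P5 ends]
  n4 'bba': a→5
  n5 'bbaa': b→6
  n6 'bbaab': a→7
  n7 'bbaaba': ·  [P1 ends]
  n8 'a': b→16 c→9
  n9 'ac': ·  [P2 ends]
  n10 'ca': c→11
  n11 'cac': ·  [P3 ends]
  n12 'ba': b→13
  n13 'bab': a→14
  n14 'baba': b→15
  n15 'babab': ·  [P4 ends]
  n16 'ab': ·  [P6 ends]

BFS fail/out derivation:
  fail(1) 'c': from fail(0)=0 chase 'c': 0 ⇒ 0;  out={0}∪out(0)={0}
  fail(2) 'b': from fail(0)=0 chase 'b': 0 ⇒ 0;  out=∅∪out(0)=∅
  fail(8) 'a': from fail(0)=0 chase 'a': 0 ⇒ 0;  out=∅∪out(0)=∅
  fail(3) 'bb': from fail(2)=0 chase 'b': 0 ⇒ 2;  out={5}∪out(2)={5}
  fail(9) 'ac': from fail(8)=0 chase 'c': 0 ⇒ 1;  out={2}∪out(1)={0,2}
  fail(10) 'ca': from fail(1)=0 chase 'a': 0 ⇒ 8;  out=∅∪out(8)=∅
  fail(12) 'ba': from fail(2)=0 chase 'a': 0 ⇒ 8;  out=∅∪out(8)=∅
  fail(16) 'ab': from fail(8)=0 chase 'b': 0 ⇒ 2;  out={6}∪out(2)={6}
  fail(4) 'bba': from fail(3)=2 chase 'a': 2 ⇒ 12;  out=∅∪out(12)=∅
  fail(11) 'cac': from fail(10)=8 chase 'c': 8 ⇒ 9;  out={3}∪out(9)={0,2,3}
  fail(13) 'bab': from fail(12)=8 chase 'b': 8 ⇒ 16;  out=∅∪out(16)={6}
  fail(5) 'bbaa': from fail(4)=12 chase 'a': 12→8→0 ⇒ 8;  out=∅∪out(8)=∅
  fail(14) 'baba': from fail(13)=16 chase 'a': 16→2 ⇒ 12;  out=∅∪out(12)=∅
  fail(6) 'bbaab': from fail(5)=8 chase 'b': 8 ⇒ 16;  out=∅∪out(16)={6}
  fail(15) 'babab': from fail(14)=12 chase 'b': 12 ⇒ 13;  out={4}∪out(13)={4,6}
  fail(7) 'bbaaba': from fail(6)=16 chase 'a': 16→2 ⇒ 12;  out={1}∪out(12)={1}

Run:
[0] read 'c'  n0⇒n1  ** P0@[0:0]
[1] read 'c'  n1⇒n1 (fail-walked)  ** P0@[1:1]
[2] read 'b'  n1⇒n2 (fail-walked)
[3] read 'b'  n2⇒n3  ** P5@[2:3]
[4] read 'b'  n3⇒n3 (fail-walked)  ** P5@[3:4]
[5] read 'b'  n3⇒n3 (fail-walked)  ** P5@[4:5]
[6] read 'a'  n3⇒n4
[7] read 'a'  n4⇒n5
[8] read 'b'  n5⇒n6  ** P6@[7:8]
[9] read 'a'  n6⇒n7  ** P1@[4:9]
[10] read 'a'  n7⇒n8 (fail-walked)
[11] read 'c'  n8⇒n9  ** P0@[11:11],P2@[10:11]
[12] read 'a'  n9⇒n10 (fail-walked)
[13] read 'c'  n10⇒n11  ** P0@[13:13],P2@[12:13],P3@[11:13]
[14] read 'b'  n11⇒n2 (fail-walked)
[15] read 'a'  n2⇒n12
[16] read 'b'  n12⇒n13  ** P6@[15:16]
[17] read 'a'  n13⇒n14
[18] read 'b'  n14⇒n15  ** P4@[14:18],P6@[17:18]
[19] read 'b'  n15⇒n3 (fail-walked)  ** P5@[18:19]
[20] read 'a'  n3⇒n4
[21] read 'a'  n4⇒n5
[22] read 'b'  n5⇒n6  ** P6@[21:22]
[23] read 'a'  n6⇒n7  ** P1@[18:23]
[24] read 'b'  n7⇒n13 (fail-walked)  ** P6@[23:24]
[25] read 'a'  n13⇒n14
[26] read 'c'  n14⇒n9 (fail-walked)  ** P0@[26:26],P2@[25:26]
[27] read 'b'  n9⇒n2 (fail-walked)
[28] read 'c'  n2⇒n1 (fail-walked)  ** P0@[28:28]
[29] read 'b'  n1⇒n2 (fail-walked)
[30] read 'c'  n2⇒n1 (fail-walked)  ** P0@[30:30]
[31] read 'b'  n1⇒n2 (fail-walked)
[32] read 'b'  n2⇒n3  ** P5@[31:32]
[33] read 'a'  n3⇒n4
[34] read 'b'  n4⇒n13 (fail-walked)  ** P6@[33:34]
[35] read 'b'  n13⇒n3 (fail-walked)  ** P5@[34:35]
[36] read 'b'  n3⇒n3 (fail-walked)  ** P5@[35:36]
[37] read 'a'  n3⇒n4
[38] read 'a'  n4⇒n5
[39] read 'b'  n5⇒n6  ** P6@[38:39]
[40] read 'a'  n6⇒n7  ** P1@[35:40]
[41] read 'c'  n7⇒n9 (fail-walked)  ** P0@[41:41],P2@[40:41]
[42] read 'b'  n9⇒n2 (fail-walked)
[43] read 'b'  n2⇒n3  ** P5@[42:43]
[44] read 'b'  n3⇒n3 (fail-walked)  ** P5@[43:44]
[45] read 'b'  n3⇒n3 (fail-walked)  ** P5@[44:45]
[46] read 'c'  n3⇒n1 (fail-walked)  ** P0@[46:46]
[47] read 'b'  n1⇒n2 (fail-walked)
[48] read 'b'  n2⇒n3  ** P5@[47:48]
[49] read 'b'  n3⇒n3 (fail-walked)  ** P5@[48:49]
[50] read 'c'  n3⇒n1 (fail-walked)  ** P0@[50:50]
[51] read 'a'  n1⇒n10
[52] read 'c'  n10⇒n11  ** P0@[52:52],P2@[51:52],P3@[50:52]
[53] read 'b'  n11⇒n2 (fail-walked)

Matches: [[0,0],[1,0],[3,5],[4,5],[5,5],[8,6],[9,1],[11,0],[11,2],[13,0],[13,2],[13,3],[16,6],[18,4],[18,6],[19,5],[22,6],[23,1],[24,6],[26,0],[26,2],[28,0],[30,0],[32,5],[34,6],[35,5],[36,5],[39,6],[40,1],[41,0],[41,2],[43,5],[44,5],[45,5],[46,0],[48,5],[49,5],[50,0],[52,0],[52,2],[52,3]]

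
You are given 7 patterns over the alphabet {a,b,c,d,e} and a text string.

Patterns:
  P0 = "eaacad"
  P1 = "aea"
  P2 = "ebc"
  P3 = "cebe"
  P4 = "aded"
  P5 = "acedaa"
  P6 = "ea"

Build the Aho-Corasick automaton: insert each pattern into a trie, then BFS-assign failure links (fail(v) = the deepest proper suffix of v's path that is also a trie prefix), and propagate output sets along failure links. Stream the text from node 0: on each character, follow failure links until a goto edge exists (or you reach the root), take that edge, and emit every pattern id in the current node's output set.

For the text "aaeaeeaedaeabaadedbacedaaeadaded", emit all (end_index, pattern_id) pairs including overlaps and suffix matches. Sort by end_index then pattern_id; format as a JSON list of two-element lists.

Build:
Trie (insert patterns):
  n0 'ε': a→7 c→12 e→1
  n1 'e': a→2 b→10
  n2 'ea': a→3  ←P6
  n3 'eaa': c→4
  n4 'eaac': a→5
  n5 'eaaca': d→6
  n6 'eaacad': ·  ←P0
  n7 'a': c→19 d→16 e→8
  n8 'ae': a→9
  n9 'aea': ·  ←P1
  n10 'eb': c→11
  n11 'ebc': ·  ←P2
  n12 'c': e→13
  n13 'ce': b→14
  n14 'ceb': e→15
  n15 'cebe': ·  ←P3
  n16 'ad': e→17
  n17 'ade': d→18
  n18 'aded': ·  ←P4
  n19 'ac': e→20
  n20 'ace': d→21
  n21 'aced': a→22
  n22 'aceda': a→23
  n23 'acedaa': ·  ←P5

BFS fail/out derivation:
  fail(1) 'e': from fail(0)=0 chase 'e': 0 ⇒ 0;  out=∅∪out(0)=∅
  fail(7) 'a': from fail(0)=0 chase 'a': 0 ⇒ 0;  out=∅∪out(0)=∅
  fail(12) 'c': from fail(0)=0 chase 'c': 0 ⇒ 0;  out=∅∪out(0)=∅
  fail(2) 'ea': from fail(1)=0 chase 'a': 0 ⇒ 7;  out={6}∪out(7)={6}
  fail(8) 'ae': from fail(7)=0 chase 'e': 0 ⇒ 1;  out=∅∪out(1)=∅
  fail(10) 'eb': from fail(1)=0 chase 'b': 0 ⇒ 0;  out=∅∪out(0)=∅
  fail(13) 'ce': from fail(12)=0 chase 'e': 0 ⇒ 1;  out=∅∪out(1)=∅
  fail(16) 'ad': from fail(7)=0 chase 'd': 0 ⇒ 0;  out=∅∪out(0)=∅
  fail(19) 'ac': from fail(7)=0 chase 'c': 0 ⇒ 12;  out=∅∪out(12)=∅
  fail(3) 'eaa': from fail(2)=7 chase 'a': 7→0 ⇒ 7;  out=∅∪out(7)=∅
  fail(9) 'aea': from fail(8)=1 chase 'a': 1 ⇒ 2;  out={1}∪out(2)={1,6}
  fail(11) 'ebc': from fail(10)=0 chase 'c': 0 ⇒ 12;  out={2}∪out(12)={2}
  fail(14) 'ceb': from fail(13)=1 chase 'b': 1 ⇒ 10;  out=∅∪out(10)=∅
  fail(17) 'ade': from fail(16)=0 chase 'e': 0 ⇒ 1;  out=∅∪out(1)=∅
  fail(20) 'ace': from fail(19)=12 chase 'e': 12 ⇒ 13;  out=∅∪out(13)=∅
  fail(4) 'eaac': from fail(3)=7 chase 'c': 7 ⇒ 19;  out=∅∪out(19)=∅
  fail(15) 'cebe': from fail(14)=10 chase 'e': 10→0 ⇒ 1;  out={3}∪out(1)={3}
  fail(18) 'aded': from fail(17)=1 chase 'd': 1→0 ⇒ 0;  out={4}∪out(0)={4}
  fail(21) 'aced': from fail(20)=13 chase 'd': 13→1→0 ⇒ 0;  out=∅∪out(0)=∅
  fail(5) 'eaaca': from fail(4)=19 chase 'a': 19→12→0 ⇒ 7;  out=∅∪out(7)=∅
  fail(22) 'aceda': from fail(21)=0 chase 'a': 0 ⇒ 7;  out=∅∪out(7)=∅
  fail(6) 'eaacad': from fail(5)=7 chase 'd': 7 ⇒ 16;  out={0}∪out(16)={0}
  fail(23) 'acedaa': from fail(22)=7 chase 'a': 7→0 ⇒ 7;  out={5}∪out(7)={5}

Scan:
[0] read 'a'  n0⇒n7
[1] read 'a'  n7⇒n7 ·f
[2] read 'e'  n7⇒n8
[3] read 'a'  n8⇒n9  → match P1@[1:3],P6@[2:3]
[4] read 'e'  n9⇒n8 ·f
[5] read 'e'  n8⇒n1 ·f
[6] read 'a'  n1⇒n2  → match P6@[5:6]
[7] read 'e'  n2⇒n8 ·f
[8] read 'd'  n8⇒n0 ·f
[9] read 'a'  n0⇒n7
[10] read 'e'  n7⇒n8
[11] read 'a'  n8⇒n9  → match P1@[9:11],P6@[10:11]
[12] read 'b'  n9⇒n0 ·f
[13] read 'a'  n0⇒n7
[14] read 'a'  n7⇒n7 ·f
[15] read 'd'  n7⇒n16
[16] read 'e'  n16⇒n17
[17] read 'd'  n17⇒n18  → match P4@[14:17]
[18] read 'b'  n18⇒n0 ·f
[19] read 'a'  n0⇒n7
[20] read 'c'  n7⇒n19
[21] read 'e'  n19⇒n20
[22] read 'd'  n20⇒n21
[23] read 'a'  n21⇒n22
[24] read 'a'  n22⇒n23  → match P5@[19:24]
[25] read 'e'  n23⇒n8 ·f
[26] read 'a'  n8⇒n9  → match P1@[24:26],P6@[25:26]
[27] read 'd'  n9⇒n16 ·f
[28] read 'a'  n16⇒n7 ·f
[29] read 'd'  n7⇒n16
[30] read 'e'  n16⇒n17
[31] read 'd'  n17⇒n18  → match P4@[28:31]

Result: [[3,1],[3,6],[6,6],[11,1],[11,6],[17,4],[24,5],[26,1],[26,6],[31,4]]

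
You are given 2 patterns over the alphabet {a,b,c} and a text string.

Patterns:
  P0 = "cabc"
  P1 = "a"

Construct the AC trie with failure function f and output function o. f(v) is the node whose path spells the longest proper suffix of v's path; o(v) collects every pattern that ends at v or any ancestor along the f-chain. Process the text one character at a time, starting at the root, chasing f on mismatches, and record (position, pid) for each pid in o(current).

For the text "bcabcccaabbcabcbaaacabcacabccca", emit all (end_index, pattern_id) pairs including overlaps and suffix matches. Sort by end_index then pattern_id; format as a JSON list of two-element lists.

Build:
Trie nodes:
  n0 'ε': a→5 c→1
  n1 'c': a→2
  n2 'ca': b→3
  n3 'cab': c→4
  n4 'cabc': ·  [P0 ends]
  n5 'a': ·  [P1 ends]

Failure links (BFS by depth):
  fail(1) 'c': from fail(0)=0 chase 'c': 0 ⇒ 0;  out=∅∪out(0)=∅
  fail(5) 'a': from fail(0)=0 chase 'a': 0 ⇒ 0;  out={1}∪out(0)={1}
  fail(2) 'ca': from fail(1)=0 chase 'a': 0 ⇒ 5;  out=∅∪out(5)={1}
  fail(3) 'cab': from fail(2)=5 chase 'b': 5→0 ⇒ 0;  out=∅∪out(0)=∅
  fail(4) 'cabc': from fail(3)=0 chase 'c': 0 ⇒ 1;  out={0}∪out(1)={0}

Run:
pos 0 'b': at 0
pos 1 'c': at 1
pos 2 'a': at 2  → match P1@[2:2]
pos 3 'b': at 3
pos 4 'c': at 4  → match P0@[1:4]
pos 5 'c': at 1 (via fail)
pos 6 'c': at 1 (via fail)
pos 7 'a': at 2  → match P1@[7:7]
pos 8 'a': at 5 (via fail)  → match P1@[8:8]
pos 9 'b': at 0 (via fail)
pos 10 'b': at 0
pos 11 'c': at 1
pos 12 'a': at 2  → match P1@[12:12]
pos 13 'b': at 3
pos 14 'c': at 4  → match P0@[11:14]
pos 15 'b': at 0 (via fail)
pos 16 'a': at 5  → match P1@[16:16]
pos 17 'a': at 5 (via fail)  → match P1@[17:17]
pos 18 'a': at 5 (via fail)  → match P1@[18:18]
pos 19 'c': at 1 (via fail)
pos 20 'a': at 2  → match P1@[20:20]
pos 21 'b': at 3
pos 22 'c': at 4  → match P0@[19:22]
pos 23 'a': at 2 (via fail)  → match P1@[23:23]
pos 24 'c': at 1 (via fail)
pos 25 'a': at 2  → match P1@[25:25]
pos 26 'b': at 3
pos 27 'c': at 4  → match P0@[24:27]
pos 28 'c': at 1 (via fail)
pos 29 'c': at 1 (via fail)
pos 30 'a': at 2  → match P1@[30:30]

Matches: [[2,1],[4,0],[7,1],[8,1],[12,1],[14,0],[16,1],[17,1],[18,1],[20,1],[22,0],[23,1],[25,1],[27,0],[30,1]]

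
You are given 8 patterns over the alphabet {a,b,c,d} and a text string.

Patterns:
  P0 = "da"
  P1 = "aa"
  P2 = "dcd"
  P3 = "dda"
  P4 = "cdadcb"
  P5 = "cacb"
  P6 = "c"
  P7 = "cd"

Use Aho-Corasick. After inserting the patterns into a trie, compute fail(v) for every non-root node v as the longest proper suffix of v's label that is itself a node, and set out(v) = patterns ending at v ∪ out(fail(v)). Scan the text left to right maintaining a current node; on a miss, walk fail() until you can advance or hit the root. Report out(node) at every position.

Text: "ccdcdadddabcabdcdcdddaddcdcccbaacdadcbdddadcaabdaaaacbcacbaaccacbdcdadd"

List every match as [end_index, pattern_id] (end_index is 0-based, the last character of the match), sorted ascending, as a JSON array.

Build:
Trie nodes:
  n0 'ε': a→3 c→9 d→1
  n1 'd': a→2 c→5 d→7
  n2 'da': ·  [P0 ends]
  n3 'a': a→4
  n4 'aa': ·  [P1 ends]
  n5 'dc': d→6
  n6 'dcd': ·  [P2 ends]
  n7 'dd': a→8
  n8 'dda': ·  [P3 ends]
  n9 'c': a→15 d→10  [P6 ends]
  n10 'cd': a→11  [P7 ends]
  n11 'cda': d→12
  n12 'cdad': c→13
  n13 'cdadc': b→14
  n14 'cdadcb': ·  [P4 ends]
  n15 'ca': c→16
  n16 'cac': b→17
  n17 'cacb': ·  [P5 ends]

Failure links (BFS by depth):
  n1('d'): parent n0 fail=0; on 'd' 0 → fail=0;  out ∅∪∅=∅
  n3('a'): parent n0 fail=0; on 'a' 0 → fail=0;  out ∅∪∅=∅
  n9('c'): parent n0 fail=0; on 'c' 0 → fail=0;  out {6}∪∅={6}
  n2('da'): parent n1 fail=0; on 'a' 0 → fail=3;  out {0}∪∅={0}
  n4('aa'): parent n3 fail=0; on 'a' 0 → fail=3;  out {1}∪∅={1}
  n5('dc'): parent n1 fail=0; on 'c' 0 → fail=9;  out ∅∪{6}={6}
  n7('dd'): parent n1 fail=0; on 'd' 0 → fail=1;  out ∅∪∅=∅
  n10('cd'): parent n9 fail=0; on 'd' 0 → fail=1;  out {7}∪∅={7}
  n15('ca'): parent n9 fail=0; on 'a' 0 → fail=3;  out ∅∪∅=∅
  n6('dcd'): parent n5 fail=9; on 'd' 9 → fail=10;  out {2}∪{7}={2,7}
  n8('dda'): parent n7 fail=1; on 'a' 1 → fail=2;  out {3}∪{0}={0,3}
  n11('cda'): parent n10 fail=1; on 'a' 1 → fail=2;  out ∅∪{0}={0}
  n16('cac'): parent n15 fail=3; on 'c' 3→0 → fail=9;  out ∅∪{6}={6}
  n12('cdad'): parent n11 fail=2; on 'd' 2→3→0 → fail=1;  out ∅∪∅=∅
  n17('cacb'): parent n16 fail=9; on 'b' 9→0 → fail=0;  out {5}∪∅={5}
  n13('cdadc'): parent n12 fail=1; on 'c' 1 → fail=5;  out ∅∪{6}={6}
  n14('cdadcb'): parent n13 fail=5; on 'b' 5→9→0 → fail=0;  out {4}∪∅={4}

Run:
i=0 'c': node 0→9  → match P6@[0:0]
i=1 'c': node 9→9 (via fail)  → match P6@[1:1]
i=2 'd': node 9→10  → match P7@[1:2]
i=3 'c': node 10→5 (via fail)  → match P6@[3:3]
i=4 'd': node 5→6  → match P2@[2:4],P7@[3:4]
i=5 'a': node 6→11 (via fail)  → match P0@[4:5]
i=6 'd': node 11→12
i=7 'd': node 12→7 (via fail)
i=8 'd': node 7→7 (via fail)
i=9 'a': node 7→8  → match P0@[8:9],P3@[7:9]
i=10 'b': node 8→0 (via fail)
i=11 'c': node 0→9  → match P6@[11:11]
i=12 'a': node 9→15
i=13 'b': node 15→0 (via fail)
i=14 'd': node 0→1
i=15 'c': node 1→5  → match P6@[15:15]
i=16 'd': node 5→6  → match P2@[14:16],P7@[15:16]
i=17 'c': node 6→5 (via fail)  → match P6@[17:17]
i=18 'd': node 5→6  → match P2@[16:18],P7@[17:18]
i=19 'd': node 6→7 (via fail)
i=20 'd': node 7→7 (via fail)
i=21 'a': node 7→8  → match P0@[20:21],P3@[19:21]
i=22 'd': node 8→1 (via fail)
i=23 'd': node 1→7
i=24 'c': node 7→5 (via fail)  → match P6@[24:24]
i=25 'd': node 5→6  → match P2@[23:25],P7@[24:25]
i=26 'c': node 6→5 (via fail)  → match P6@[26:26]
i=27 'c': node 5→9 (via fail)  → match P6@[27:27]
i=28 'c': node 9→9 (via fail)  → match P6@[28:28]
i=29 'b': node 9→0 (via fail)
i=30 'a': node 0→3
i=31 'a': node 3→4  → match P1@[30:31]
i=32 'c': node 4→9 (via fail)  → match P6@[32:32]
i=33 'd': node 9→10  → match P7@[32:33]
i=34 'a': node 10→11  → match P0@[33:34]
i=35 'd': node 11→12
i=36 'c': node 12→13  → match P6@[36:36]
i=37 'b': node 13→14  → match P4@[32:37]
i=38 'd': node 14→1 (via fail)
i=39 'd': node 1→7
i=40 'd': node 7→7 (via fail)
i=41 'a': node 7→8  → match P0@[40:41],P3@[39:41]
i=42 'd': node 8→1 (via fail)
i=43 'c': node 1→5  → match P6@[43:43]
i=44 'a': node 5→15 (via fail)
i=45 'a': node 15→4 (via fail)  → match P1@[44:45]
i=46 'b': node 4→0 (via fail)
i=47 'd': node 0→1
i=48 'a': node 1→2  → match P0@[47:48]
i=49 'a': node 2→4 (via fail)  → match P1@[48:49]
i=50 'a': node 4→4 (via fail)  → match P1@[49:50]
i=51 'a': node 4→4 (via fail)  → match P1@[50:51]
i=52 'c': node 4→9 (via fail)  → match P6@[52:52]
i=53 'b': node 9→0 (via fail)
i=54 'c': node 0→9  → match P6@[54:54]
i=55 'a': node 9→15
i=56 'c': node 15→16  → match P6@[56:56]
i=57 'b': node 16→17  → match P5@[54:57]
i=58 'a': node 17→3 (via fail)
i=59 'a': node 3→4  → match P1@[58:59]
i=60 'c': node 4→9 (via fail)  → match P6@[60:60]
i=61 'c': node 9→9 (via fail)  → match P6@[61:61]
i=62 'a': node 9→15
i=63 'c': node 15→16  → match P6@[63:63]
i=64 'b': node 16→17  → match P5@[61:64]
i=65 'd': node 17→1 (via fail)
i=66 'c': node 1→5  → match P6@[66:66]
i=67 'd': node 5→6  → match P2@[65:67],P7@[66:67]
i=68 'a': node 6→11 (via fail)  → match P0@[67:68]
i=69 'd': node 11→12
i=70 'd': node 12→7 (via fail)

All matches (sorted): [[0,6],[1,6],[2,7],[3,6],[4,2],[4,7],[5,0],[9,0],[9,3],[11,6],[15,6],[16,2],[16,7],[17,6],[18,2],[18,7],[21,0],[21,3],[24,6],[25,2],[25,7],[26,6],[27,6],[28,6],[31,1],[32,6],[33,7],[34,0],[36,6],[37,4],[41,0],[41,3],[43,6],[45,1],[48,0],[49,1],[50,1],[51,1],[52,6],[54,6],[56,6],[57,5],[59,1],[60,6],[61,6],[63,6],[64,5],[66,6],[67,2],[67,7],[68,0]]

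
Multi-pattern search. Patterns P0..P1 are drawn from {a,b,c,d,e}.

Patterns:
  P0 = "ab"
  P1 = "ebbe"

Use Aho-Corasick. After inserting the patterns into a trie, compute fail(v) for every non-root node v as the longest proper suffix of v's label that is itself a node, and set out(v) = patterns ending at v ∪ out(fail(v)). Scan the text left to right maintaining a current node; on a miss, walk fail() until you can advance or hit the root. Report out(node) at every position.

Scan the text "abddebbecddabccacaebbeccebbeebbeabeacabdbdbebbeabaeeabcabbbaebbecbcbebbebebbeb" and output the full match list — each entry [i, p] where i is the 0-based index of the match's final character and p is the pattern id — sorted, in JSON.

Construct AC machine:
Trie (insert patterns):
  n0 'ε': a→1 e→3
  n1 'a': b→2
  n2 'ab': ·  ←P0
  n3 'e': b→4
  n4 'eb': b→5
  n5 'ebb': e→6
  n6 'ebbe': ·  ←P1

BFS fail/out derivation:
  n1('a'): parent n0 fail=0; on 'a' 0 → fail=0;  out ∅∪∅=∅
  n3('e'): parent n0 fail=0; on 'e' 0 → fail=0;  out ∅∪∅=∅
  n2('ab'): parent n1 fail=0; on 'b' 0 → fail=0;  out {0}∪∅={0}
  n4('eb'): parent n3 fail=0; on 'b' 0 → fail=0;  out ∅∪∅=∅
  n5('ebb'): parent n4 fail=0; on 'b' 0 → fail=0;  out ∅∪∅=∅
  n6('ebbe'): parent n5 fail=0; on 'e' 0 → fail=3;  out {1}∪∅={1}

Scan:
i=0 'a': node 0→1
i=1 'b': node 1→2  emit P0@[0:1]
i=2 'd': node 2→0 (fail-walked)
i=3 'd': node 0→0
i=4 'e': node 0→3
i=5 'b': node 3→4
i=6 'b': node 4→5
i=7 'e': node 5→6  emit P1@[4:7]
i=8 'c': node 6→0 (fail-walked)
i=9 'd': node 0→0
i=10 'd': node 0→0
i=11 'a': node 0→1
i=12 'b': node 1→2  emit P0@[11:12]
i=13 'c': node 2→0 (fail-walked)
i=14 'c': node 0→0
i=15 'a': node 0→1
i=16 'c': node 1→0 (fail-walked)
i=17 'a': node 0→1
i=18 'e': node 1→3 (fail-walked)
i=19 'b': node 3→4
i=20 'b': node 4→5
i=21 'e': node 5→6  emit P1@[18:21]
i=22 'c': node 6→0 (fail-walked)
i=23 'c': node 0→0
i=24 'e': node 0→3
i=25 'b': node 3→4
i=26 'b': node 4→5
i=27 'e': node 5→6  emit P1@[24:27]
i=28 'e': node 6→3 (fail-walked)
i=29 'b': node 3→4
i=30 'b': node 4→5
i=31 'e': node 5→6  emit P1@[28:31]
i=32 'a': node 6→1 (fail-walked)
i=33 'b': node 1→2  emit P0@[32:33]
i=34 'e': node 2→3 (fail-walked)
i=35 'a': node 3→1 (fail-walked)
i=36 'c': node 1→0 (fail-walked)
i=37 'a': node 0→1
i=38 'b': node 1→2  emit P0@[37:38]
i=39 'd': node 2→0 (fail-walked)
i=40 'b': node 0→0
i=41 'd': node 0→0
i=42 'b': node 0→0
i=43 'e': node 0→3
i=44 'b': node 3→4
i=45 'b': node 4→5
i=46 'e': node 5→6  emit P1@[43:46]
i=47 'a': node 6→1 (fail-walked)
i=48 'b': node 1→2  emit P0@[47:48]
i=49 'a': node 2→1 (fail-walked)
i=50 'e': node 1→3 (fail-walked)
i=51 'e': node 3→3 (fail-walked)
i=52 'a': node 3→1 (fail-walked)
i=53 'b': node 1→2  emit P0@[52:53]
i=54 'c': node 2→0 (fail-walked)
i=55 'a': node 0→1
i=56 'b': node 1→2  emit P0@[55:56]
i=57 'b': node 2→0 (fail-walked)
i=58 'b': node 0→0
i=59 'a': node 0→1
i=60 'e': node 1→3 (fail-walked)
i=61 'b': node 3→4
i=62 'b': node 4→5
i=63 'e': node 5→6  emit P1@[60:63]
i=64 'c': node 6→0 (fail-walked)
i=65 'b': node 0→0
i=66 'c': node 0→0
i=67 'b': node 0→0
i=68 'e': node 0→3
i=69 'b': node 3→4
i=70 'b': node 4→5
i=71 'e': node 5→6  emit P1@[68:71]
i=72 'b': node 6→4 (fail-walked)
i=73 'e': node 4→3 (fail-walked)
i=74 'b': node 3→4
i=75 'b': node 4→5
i=76 'e': node 5→6  emit P1@[73:76]
i=77 'b': node 6→4 (fail-walked)

All matches (sorted): [[1,0],[7,1],[12,0],[21,1],[27,1],[31,1],[33,0],[38,0],[46,1],[48,0],[53,0],[56,0],[63,1],[71,1],[76,1]]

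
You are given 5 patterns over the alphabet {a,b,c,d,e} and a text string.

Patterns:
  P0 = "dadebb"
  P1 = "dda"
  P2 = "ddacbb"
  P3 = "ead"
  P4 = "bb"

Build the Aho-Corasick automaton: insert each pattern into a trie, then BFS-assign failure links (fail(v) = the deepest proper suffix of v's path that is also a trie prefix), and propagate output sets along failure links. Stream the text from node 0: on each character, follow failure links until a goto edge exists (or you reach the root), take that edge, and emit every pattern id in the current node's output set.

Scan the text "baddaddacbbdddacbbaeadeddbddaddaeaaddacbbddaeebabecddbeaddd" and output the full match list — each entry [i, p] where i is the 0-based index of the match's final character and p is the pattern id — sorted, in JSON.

Build:
Trie nodes:
  n0 'ε': b→15 d→1 e→12
  n1 'd': a→2 d→7
  n2 'da': d→3
  n3 'dad': e→4
  n4 'dade': b→5
  n5 'dadeb': b→6
  n6 'dadebb': ·  ←P0
  n7 'dd': a→8
  n8 'dda': c→9  ←P1
  n9 'ddac': b→10
  n10 'ddacb': b→11
  n11 'ddacbb': ·  ←P2
  n12 'e': a→13
  n13 'ea': d→14
  n14 'ead': ·  ←P3
  n15 'b': b→16
  n16 'bb': ·  ←P4

Failure links (BFS by depth):
  fail(1) 'd': from fail(0)=0 chase 'd': 0 ⇒ 0;  out=∅∪out(0)=∅
  fail(12) 'e': from fail(0)=0 chase 'e': 0 ⇒ 0;  out=∅∪out(0)=∅
  fail(15) 'b': from fail(0)=0 chase 'b': 0 ⇒ 0;  out=∅∪out(0)=∅
  fail(2) 'da': from fail(1)=0 chase 'a': 0 ⇒ 0;  out=∅∪out(0)=∅
  fail(7) 'dd': from fail(1)=0 chase 'd': 0 ⇒ 1;  out=∅∪out(1)=∅
  fail(13) 'ea': from fail(12)=0 chase 'a': 0 ⇒ 0;  out=∅∪out(0)=∅
  fail(16) 'bb': from fail(15)=0 chase 'b': 0 ⇒ 15;  out={4}∪out(15)={4}
  fail(3) 'dad': from fail(2)=0 chase 'd': 0 ⇒ 1;  out=∅∪out(1)=∅
  fail(8) 'dda': from fail(7)=1 chase 'a': 1 ⇒ 2;  out={1}∪out(2)={1}
  fail(14) 'ead': from fail(13)=0 chase 'd': 0 ⇒ 1;  out={3}∪out(1)={3}
  fail(4) 'dade': from fail(3)=1 chase 'e': 1→0 ⇒ 12;  out=∅∪out(12)=∅
  fail(9) 'ddac': from fail(8)=2 chase 'c': 2→0 ⇒ 0;  out=∅∪out(0)=∅
  fail(5) 'dadeb': from fail(4)=12 chase 'b': 12→0 ⇒ 15;  out=∅∪out(15)=∅
  fail(10) 'ddacb': from fail(9)=0 chase 'b': 0 ⇒ 15;  out=∅∪out(15)=∅
  fail(6) 'dadebb': from fail(5)=15 chase 'b': 15 ⇒ 16;  out={0}∪out(16)={0,4}
  fail(11) 'ddacbb': from fail(10)=15 chase 'b': 15 ⇒ 16;  out={2}∪out(16)={2,4}

Run:
pos 0 'b': at 15
pos 1 'a': at 0 (fail-walked)
pos 2 'd': at 1
pos 3 'd': at 7
pos 4 'a': at 8  emit P1@[2:4]
pos 5 'd': at 3 (fail-walked)
pos 6 'd': at 7 (fail-walked)
pos 7 'a': at 8  emit P1@[5:7]
pos 8 'c': at 9
pos 9 'b': at 10
pos 10 'b': at 11  emit P2@[5:10],P4@[9:10]
pos 11 'd': at 1 (fail-walked)
pos 12 'd': at 7
pos 13 'd': at 7 (fail-walked)
pos 14 'a': at 8  emit P1@[12:14]
pos 15 'c': at 9
pos 16 'b': at 10
pos 17 'b': at 11  emit P2@[12:17],P4@[16:17]
pos 18 'a': at 0 (fail-walked)
pos 19 'e': at 12
pos 20 'a': at 13
pos 21 'd': at 14  emit P3@[19:21]
pos 22 'e': at 12 (fail-walked)
pos 23 'd': at 1 (fail-walked)
pos 24 'd': at 7
pos 25 'b': at 15 (fail-walked)
pos 26 'd': at 1 (fail-walked)
pos 27 'd': at 7
pos 28 'a': at 8  emit P1@[26:28]
pos 29 'd': at 3 (fail-walked)
pos 30 'd': at 7 (fail-walked)
pos 31 'a': at 8  emit P1@[29:31]
pos 32 'e': at 12 (fail-walked)
pos 33 'a': at 13
pos 34 'a': at 0 (fail-walked)
pos 35 'd': at 1
pos 36 'd': at 7
pos 37 'a': at 8  emit P1@[35:37]
pos 38 'c': at 9
pos 39 'b': at 10
pos 40 'b': at 11  emit P2@[35:40],P4@[39:40]
pos 41 'd': at 1 (fail-walked)
pos 42 'd': at 7
pos 43 'a': at 8  emit P1@[41:43]
pos 44 'e': at 12 (fail-walked)
pos 45 'e': at 12 (fail-walked)
pos 46 'b': at 15 (fail-walked)
pos 47 'a': at 0 (fail-walked)
pos 48 'b': at 15
pos 49 'e': at 12 (fail-walked)
pos 50 'c': at 0 (fail-walked)
pos 51 'd': at 1
pos 52 'd': at 7
pos 53 'b': at 15 (fail-walked)
pos 54 'e': at 12 (fail-walked)
pos 55 'a': at 13
pos 56 'd': at 14  emit P3@[54:56]
pos 57 'd': at 7 (fail-walked)
pos 58 'd': at 7 (fail-walked)

Result: [[4,1],[7,1],[10,2],[10,4],[14,1],[17,2],[17,4],[21,3],[28,1],[31,1],[37,1],[40,2],[40,4],[43,1],[56,3]]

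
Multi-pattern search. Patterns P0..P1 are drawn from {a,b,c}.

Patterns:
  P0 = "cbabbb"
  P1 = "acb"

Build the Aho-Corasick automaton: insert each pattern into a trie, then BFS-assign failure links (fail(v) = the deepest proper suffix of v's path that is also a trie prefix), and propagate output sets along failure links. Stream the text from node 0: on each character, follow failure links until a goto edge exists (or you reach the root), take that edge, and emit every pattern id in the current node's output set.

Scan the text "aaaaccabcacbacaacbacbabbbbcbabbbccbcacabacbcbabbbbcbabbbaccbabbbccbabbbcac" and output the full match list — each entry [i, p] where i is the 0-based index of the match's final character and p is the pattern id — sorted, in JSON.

Build automaton:
Trie (insert patterns):
  0='ε' goto a→7 c→1
  1='c' goto b→2
  2='cb' goto a→3
  3='cba' goto b→4
  4='cbab' goto b→5
  5='cbabb' goto b→6
  6='cbabbb' goto ·  [P0 ends]
  7='a' goto c→8
  8='ac' goto b→9
  9='acb' goto ·  [P1 ends]

Failure links (BFS by depth):
  fail(1) 'c': from fail(0)=0 chase 'c': 0 ⇒ 0;  out=∅∪out(0)=∅
  fail(7) 'a': from fail(0)=0 chase 'a': 0 ⇒ 0;  out=∅∪out(0)=∅
  fail(2) 'cb': from fail(1)=0 chase 'b': 0 ⇒ 0;  out=∅∪out(0)=∅
  fail(8) 'ac': from fail(7)=0 chase 'c': 0 ⇒ 1;  out=∅∪out(1)=∅
  fail(3) 'cba': from fail(2)=0 chase 'a': 0 ⇒ 7;  out=∅∪out(7)=∅
  fail(9) 'acb': from fail(8)=1 chase 'b': 1 ⇒ 2;  out={1}∪out(2)={1}
  fail(4) 'cbab': from fail(3)=7 chase 'b': 7→0 ⇒ 0;  out=∅∪out(0)=∅
  fail(5) 'cbabb': from fail(4)=0 chase 'b': 0 ⇒ 0;  out=∅∪out(0)=∅
  fail(6) 'cbabbb': from fail(5)=0 chase 'b': 0 ⇒ 0;  out={0}∪out(0)={0}

Run:
i=0 'a': node 0→7
i=1 'a': node 7→7 ·f
i=2 'a': node 7→7 ·f
i=3 'a': node 7→7 ·f
i=4 'c': node 7→8
i=5 'c': node 8→1 ·f
i=6 'a': node 1→7 ·f
i=7 'b': node 7→0 ·f
i=8 'c': node 0→1
i=9 'a': node 1→7 ·f
i=10 'c': node 7→8
i=11 'b': node 8→9  ** P1@[9:11]
i=12 'a': node 9→3 ·f
i=13 'c': node 3→8 ·f
i=14 'a': node 8→7 ·f
i=15 'a': node 7→7 ·f
i=16 'c': node 7→8
i=17 'b': node 8→9  ** P1@[15:17]
i=18 'a': node 9→3 ·f
i=19 'c': node 3→8 ·f
i=20 'b': node 8→9  ** P1@[18:20]
i=21 'a': node 9→3 ·f
i=22 'b': node 3→4
i=23 'b': node 4→5
i=24 'b': node 5→6  ** P0@[19:24]
i=25 'b': node 6→0 ·f
i=26 'c': node 0→1
i=27 'b': node 1→2
i=28 'a': node 2→3
i=29 'b': node 3→4
i=30 'b': node 4→5
i=31 'b': node 5→6  ** P0@[26:31]
i=32 'c': node 6→1 ·f
i=33 'c': node 1→1 ·f
i=34 'b': node 1→2
i=35 'c': node 2→1 ·f
i=36 'a': node 1→7 ·f
i=37 'c': node 7→8
i=38 'a': node 8→7 ·f
i=39 'b': node 7→0 ·f
i=40 'a': node 0→7
i=41 'c': node 7→8
i=42 'b': node 8→9  ** P1@[40:42]
i=43 'c': node 9→1 ·f
i=44 'b': node 1→2
i=45 'a': node 2→3
i=46 'b': node 3→4
i=47 'b': node 4→5
i=48 'b': node 5→6  ** P0@[43:48]
i=49 'b': node 6→0 ·f
i=50 'c': node 0→1
i=51 'b': node 1→2
i=52 'a': node 2→3
i=53 'b': node 3→4
i=54 'b': node 4→5
i=55 'b': node 5→6  ** P0@[50:55]
i=56 'a': node 6→7 ·f
i=57 'c': node 7→8
i=58 'c': node 8→1 ·f
i=59 'b': node 1→2
i=60 'a': node 2→3
i=61 'b': node 3→4
i=62 'b': node 4→5
i=63 'b': node 5→6  ** P0@[58:63]
i=64 'c': node 6→1 ·f
i=65 'c': node 1→1 ·f
i=66 'b': node 1→2
i=67 'a': node 2→3
i=68 'b': node 3→4
i=69 'b': node 4→5
i=70 'b': node 5→6  ** P0@[65:70]
i=71 'c': node 6→1 ·f
i=72 'a': node 1→7 ·f
i=73 'c': node 7→8

Result: [[11,1],[17,1],[20,1],[24,0],[31,0],[42,1],[48,0],[55,0],[63,0],[70,0]]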